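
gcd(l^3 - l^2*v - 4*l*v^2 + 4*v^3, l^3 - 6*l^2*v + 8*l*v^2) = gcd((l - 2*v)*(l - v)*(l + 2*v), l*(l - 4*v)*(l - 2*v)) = -l + 2*v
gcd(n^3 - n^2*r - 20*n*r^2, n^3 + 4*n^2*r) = n^2 + 4*n*r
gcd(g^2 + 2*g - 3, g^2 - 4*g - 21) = g + 3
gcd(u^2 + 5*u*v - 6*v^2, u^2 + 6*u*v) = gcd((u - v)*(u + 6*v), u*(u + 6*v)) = u + 6*v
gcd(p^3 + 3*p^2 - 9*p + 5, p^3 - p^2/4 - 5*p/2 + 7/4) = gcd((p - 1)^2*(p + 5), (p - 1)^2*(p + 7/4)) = p^2 - 2*p + 1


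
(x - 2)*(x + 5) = x^2 + 3*x - 10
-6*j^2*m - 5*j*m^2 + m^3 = m*(-6*j + m)*(j + m)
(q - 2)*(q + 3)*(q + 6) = q^3 + 7*q^2 - 36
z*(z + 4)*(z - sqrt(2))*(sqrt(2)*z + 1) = sqrt(2)*z^4 - z^3 + 4*sqrt(2)*z^3 - 4*z^2 - sqrt(2)*z^2 - 4*sqrt(2)*z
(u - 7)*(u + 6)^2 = u^3 + 5*u^2 - 48*u - 252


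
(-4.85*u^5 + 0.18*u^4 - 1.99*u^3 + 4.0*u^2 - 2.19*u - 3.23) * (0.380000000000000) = -1.843*u^5 + 0.0684*u^4 - 0.7562*u^3 + 1.52*u^2 - 0.8322*u - 1.2274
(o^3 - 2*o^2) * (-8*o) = -8*o^4 + 16*o^3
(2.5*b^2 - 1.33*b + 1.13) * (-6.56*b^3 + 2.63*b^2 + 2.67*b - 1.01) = -16.4*b^5 + 15.2998*b^4 - 4.2357*b^3 - 3.1042*b^2 + 4.3604*b - 1.1413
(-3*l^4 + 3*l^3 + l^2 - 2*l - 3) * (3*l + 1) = -9*l^5 + 6*l^4 + 6*l^3 - 5*l^2 - 11*l - 3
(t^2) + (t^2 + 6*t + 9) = 2*t^2 + 6*t + 9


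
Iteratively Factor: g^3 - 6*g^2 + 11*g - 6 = (g - 3)*(g^2 - 3*g + 2) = (g - 3)*(g - 2)*(g - 1)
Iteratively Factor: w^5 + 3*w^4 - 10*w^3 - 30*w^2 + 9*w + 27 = (w + 3)*(w^4 - 10*w^2 + 9) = (w - 1)*(w + 3)*(w^3 + w^2 - 9*w - 9) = (w - 1)*(w + 1)*(w + 3)*(w^2 - 9) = (w - 3)*(w - 1)*(w + 1)*(w + 3)*(w + 3)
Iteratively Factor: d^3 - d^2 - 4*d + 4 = (d - 2)*(d^2 + d - 2) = (d - 2)*(d - 1)*(d + 2)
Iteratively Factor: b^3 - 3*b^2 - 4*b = (b)*(b^2 - 3*b - 4) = b*(b + 1)*(b - 4)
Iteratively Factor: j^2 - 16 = (j + 4)*(j - 4)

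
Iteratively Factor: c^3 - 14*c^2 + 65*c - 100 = (c - 4)*(c^2 - 10*c + 25) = (c - 5)*(c - 4)*(c - 5)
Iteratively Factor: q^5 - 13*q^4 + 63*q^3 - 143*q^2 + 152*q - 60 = (q - 2)*(q^4 - 11*q^3 + 41*q^2 - 61*q + 30) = (q - 5)*(q - 2)*(q^3 - 6*q^2 + 11*q - 6) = (q - 5)*(q - 2)*(q - 1)*(q^2 - 5*q + 6) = (q - 5)*(q - 2)^2*(q - 1)*(q - 3)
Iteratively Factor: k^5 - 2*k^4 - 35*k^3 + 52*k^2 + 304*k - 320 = (k - 4)*(k^4 + 2*k^3 - 27*k^2 - 56*k + 80) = (k - 4)*(k + 4)*(k^3 - 2*k^2 - 19*k + 20) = (k - 4)*(k - 1)*(k + 4)*(k^2 - k - 20) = (k - 5)*(k - 4)*(k - 1)*(k + 4)*(k + 4)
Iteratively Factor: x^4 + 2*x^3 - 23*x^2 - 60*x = (x)*(x^3 + 2*x^2 - 23*x - 60) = x*(x + 4)*(x^2 - 2*x - 15) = x*(x - 5)*(x + 4)*(x + 3)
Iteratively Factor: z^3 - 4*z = (z)*(z^2 - 4) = z*(z + 2)*(z - 2)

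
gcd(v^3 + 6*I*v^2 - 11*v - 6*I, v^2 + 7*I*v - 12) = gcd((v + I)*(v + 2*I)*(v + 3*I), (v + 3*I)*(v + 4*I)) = v + 3*I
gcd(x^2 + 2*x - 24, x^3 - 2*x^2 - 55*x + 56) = 1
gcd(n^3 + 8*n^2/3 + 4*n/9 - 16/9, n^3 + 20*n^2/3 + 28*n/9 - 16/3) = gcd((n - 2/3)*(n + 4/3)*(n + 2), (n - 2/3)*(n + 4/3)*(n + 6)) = n^2 + 2*n/3 - 8/9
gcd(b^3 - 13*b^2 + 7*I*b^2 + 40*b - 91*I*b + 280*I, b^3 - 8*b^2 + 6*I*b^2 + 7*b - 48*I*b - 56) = b^2 + b*(-8 + 7*I) - 56*I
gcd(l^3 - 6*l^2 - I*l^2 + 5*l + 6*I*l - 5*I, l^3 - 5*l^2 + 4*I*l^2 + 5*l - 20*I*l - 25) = l^2 + l*(-5 - I) + 5*I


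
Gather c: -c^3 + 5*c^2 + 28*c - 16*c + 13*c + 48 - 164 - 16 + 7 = -c^3 + 5*c^2 + 25*c - 125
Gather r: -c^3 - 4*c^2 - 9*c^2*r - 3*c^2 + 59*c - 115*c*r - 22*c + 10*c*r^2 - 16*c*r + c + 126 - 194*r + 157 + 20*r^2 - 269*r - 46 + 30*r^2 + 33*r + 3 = -c^3 - 7*c^2 + 38*c + r^2*(10*c + 50) + r*(-9*c^2 - 131*c - 430) + 240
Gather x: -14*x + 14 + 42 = 56 - 14*x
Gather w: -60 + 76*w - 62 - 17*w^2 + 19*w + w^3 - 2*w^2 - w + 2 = w^3 - 19*w^2 + 94*w - 120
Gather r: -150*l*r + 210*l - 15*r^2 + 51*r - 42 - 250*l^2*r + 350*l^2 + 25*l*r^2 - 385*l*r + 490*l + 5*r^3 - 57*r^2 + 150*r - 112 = 350*l^2 + 700*l + 5*r^3 + r^2*(25*l - 72) + r*(-250*l^2 - 535*l + 201) - 154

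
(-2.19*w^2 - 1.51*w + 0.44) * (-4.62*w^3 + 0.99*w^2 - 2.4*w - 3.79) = 10.1178*w^5 + 4.8081*w^4 + 1.7283*w^3 + 12.3597*w^2 + 4.6669*w - 1.6676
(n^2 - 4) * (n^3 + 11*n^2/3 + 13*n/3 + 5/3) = n^5 + 11*n^4/3 + n^3/3 - 13*n^2 - 52*n/3 - 20/3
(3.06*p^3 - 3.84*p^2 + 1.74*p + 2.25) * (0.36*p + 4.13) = 1.1016*p^4 + 11.2554*p^3 - 15.2328*p^2 + 7.9962*p + 9.2925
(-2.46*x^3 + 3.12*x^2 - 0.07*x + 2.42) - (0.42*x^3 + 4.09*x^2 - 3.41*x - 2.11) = -2.88*x^3 - 0.97*x^2 + 3.34*x + 4.53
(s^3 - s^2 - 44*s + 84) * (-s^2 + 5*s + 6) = -s^5 + 6*s^4 + 45*s^3 - 310*s^2 + 156*s + 504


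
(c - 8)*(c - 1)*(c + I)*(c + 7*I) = c^4 - 9*c^3 + 8*I*c^3 + c^2 - 72*I*c^2 + 63*c + 64*I*c - 56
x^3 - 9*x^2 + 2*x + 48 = (x - 8)*(x - 3)*(x + 2)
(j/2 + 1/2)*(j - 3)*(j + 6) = j^3/2 + 2*j^2 - 15*j/2 - 9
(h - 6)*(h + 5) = h^2 - h - 30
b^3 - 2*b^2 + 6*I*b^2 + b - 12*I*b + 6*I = (b - 1)^2*(b + 6*I)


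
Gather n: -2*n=-2*n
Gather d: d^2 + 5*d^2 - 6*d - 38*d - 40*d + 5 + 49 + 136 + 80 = 6*d^2 - 84*d + 270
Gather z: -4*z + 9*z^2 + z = 9*z^2 - 3*z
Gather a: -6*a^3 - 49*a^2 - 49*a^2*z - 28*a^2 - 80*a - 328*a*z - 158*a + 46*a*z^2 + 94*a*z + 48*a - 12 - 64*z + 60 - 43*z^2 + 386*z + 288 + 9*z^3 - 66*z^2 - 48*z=-6*a^3 + a^2*(-49*z - 77) + a*(46*z^2 - 234*z - 190) + 9*z^3 - 109*z^2 + 274*z + 336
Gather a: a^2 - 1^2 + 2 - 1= a^2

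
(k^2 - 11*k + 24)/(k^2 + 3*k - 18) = (k - 8)/(k + 6)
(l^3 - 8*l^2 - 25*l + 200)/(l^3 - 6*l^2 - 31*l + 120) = (l - 5)/(l - 3)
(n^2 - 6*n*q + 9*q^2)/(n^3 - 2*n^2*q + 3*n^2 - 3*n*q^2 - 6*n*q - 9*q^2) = (n - 3*q)/(n^2 + n*q + 3*n + 3*q)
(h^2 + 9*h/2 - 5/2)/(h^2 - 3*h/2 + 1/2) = (h + 5)/(h - 1)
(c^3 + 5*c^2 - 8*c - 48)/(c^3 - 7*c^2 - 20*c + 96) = (c + 4)/(c - 8)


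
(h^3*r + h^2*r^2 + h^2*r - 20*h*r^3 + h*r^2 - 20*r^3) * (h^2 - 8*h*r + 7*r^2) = h^5*r - 7*h^4*r^2 + h^4*r - 21*h^3*r^3 - 7*h^3*r^2 + 167*h^2*r^4 - 21*h^2*r^3 - 140*h*r^5 + 167*h*r^4 - 140*r^5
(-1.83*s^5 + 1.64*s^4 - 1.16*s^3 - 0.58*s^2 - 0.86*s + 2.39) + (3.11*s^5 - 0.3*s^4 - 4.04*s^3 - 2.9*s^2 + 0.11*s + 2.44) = 1.28*s^5 + 1.34*s^4 - 5.2*s^3 - 3.48*s^2 - 0.75*s + 4.83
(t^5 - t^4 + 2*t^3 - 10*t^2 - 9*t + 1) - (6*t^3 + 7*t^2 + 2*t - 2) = t^5 - t^4 - 4*t^3 - 17*t^2 - 11*t + 3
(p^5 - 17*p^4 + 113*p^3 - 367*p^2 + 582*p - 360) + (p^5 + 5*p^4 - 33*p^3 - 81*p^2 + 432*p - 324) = 2*p^5 - 12*p^4 + 80*p^3 - 448*p^2 + 1014*p - 684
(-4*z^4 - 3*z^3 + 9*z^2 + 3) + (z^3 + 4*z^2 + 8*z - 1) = -4*z^4 - 2*z^3 + 13*z^2 + 8*z + 2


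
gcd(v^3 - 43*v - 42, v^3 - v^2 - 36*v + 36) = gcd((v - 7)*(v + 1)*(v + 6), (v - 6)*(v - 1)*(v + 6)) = v + 6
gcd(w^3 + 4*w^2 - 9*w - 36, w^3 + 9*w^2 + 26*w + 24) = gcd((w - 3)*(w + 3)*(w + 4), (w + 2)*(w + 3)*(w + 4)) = w^2 + 7*w + 12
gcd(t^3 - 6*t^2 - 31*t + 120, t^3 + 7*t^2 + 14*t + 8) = 1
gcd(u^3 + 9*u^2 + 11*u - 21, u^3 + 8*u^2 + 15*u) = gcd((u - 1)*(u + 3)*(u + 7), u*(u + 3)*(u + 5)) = u + 3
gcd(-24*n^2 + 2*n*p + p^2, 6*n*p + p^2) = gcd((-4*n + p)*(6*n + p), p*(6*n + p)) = 6*n + p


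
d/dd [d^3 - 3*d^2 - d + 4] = 3*d^2 - 6*d - 1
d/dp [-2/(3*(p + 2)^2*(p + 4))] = 2*(3*p + 10)/(3*(p + 2)^3*(p + 4)^2)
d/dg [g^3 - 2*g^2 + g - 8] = 3*g^2 - 4*g + 1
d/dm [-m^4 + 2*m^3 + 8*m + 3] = -4*m^3 + 6*m^2 + 8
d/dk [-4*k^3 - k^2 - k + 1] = -12*k^2 - 2*k - 1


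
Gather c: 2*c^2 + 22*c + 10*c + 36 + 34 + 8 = 2*c^2 + 32*c + 78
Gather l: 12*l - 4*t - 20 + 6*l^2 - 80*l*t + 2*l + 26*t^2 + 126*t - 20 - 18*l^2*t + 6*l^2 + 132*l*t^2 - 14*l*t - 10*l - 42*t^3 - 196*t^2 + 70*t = l^2*(12 - 18*t) + l*(132*t^2 - 94*t + 4) - 42*t^3 - 170*t^2 + 192*t - 40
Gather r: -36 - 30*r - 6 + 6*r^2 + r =6*r^2 - 29*r - 42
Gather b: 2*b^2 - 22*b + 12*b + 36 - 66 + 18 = 2*b^2 - 10*b - 12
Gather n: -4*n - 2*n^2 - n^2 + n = -3*n^2 - 3*n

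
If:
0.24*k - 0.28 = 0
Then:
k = 1.17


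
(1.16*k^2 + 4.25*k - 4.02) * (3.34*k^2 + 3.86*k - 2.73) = 3.8744*k^4 + 18.6726*k^3 - 0.188599999999997*k^2 - 27.1197*k + 10.9746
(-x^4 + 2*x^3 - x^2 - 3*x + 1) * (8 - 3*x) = 3*x^5 - 14*x^4 + 19*x^3 + x^2 - 27*x + 8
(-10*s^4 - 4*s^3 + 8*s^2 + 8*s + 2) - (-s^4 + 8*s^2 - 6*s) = -9*s^4 - 4*s^3 + 14*s + 2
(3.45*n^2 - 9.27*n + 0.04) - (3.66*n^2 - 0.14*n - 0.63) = -0.21*n^2 - 9.13*n + 0.67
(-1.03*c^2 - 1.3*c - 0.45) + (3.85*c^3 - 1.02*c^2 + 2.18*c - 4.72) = 3.85*c^3 - 2.05*c^2 + 0.88*c - 5.17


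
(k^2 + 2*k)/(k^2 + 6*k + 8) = k/(k + 4)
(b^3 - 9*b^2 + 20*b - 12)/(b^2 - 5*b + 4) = (b^2 - 8*b + 12)/(b - 4)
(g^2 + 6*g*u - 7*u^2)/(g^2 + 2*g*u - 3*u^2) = (g + 7*u)/(g + 3*u)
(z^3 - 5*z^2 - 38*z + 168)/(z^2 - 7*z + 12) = (z^2 - z - 42)/(z - 3)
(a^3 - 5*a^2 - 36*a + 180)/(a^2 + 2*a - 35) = (a^2 - 36)/(a + 7)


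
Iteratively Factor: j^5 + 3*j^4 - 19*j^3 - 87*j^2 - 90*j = (j + 3)*(j^4 - 19*j^2 - 30*j) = (j - 5)*(j + 3)*(j^3 + 5*j^2 + 6*j) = j*(j - 5)*(j + 3)*(j^2 + 5*j + 6) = j*(j - 5)*(j + 2)*(j + 3)*(j + 3)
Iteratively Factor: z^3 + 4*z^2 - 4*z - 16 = (z + 2)*(z^2 + 2*z - 8) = (z + 2)*(z + 4)*(z - 2)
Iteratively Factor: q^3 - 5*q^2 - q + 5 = (q + 1)*(q^2 - 6*q + 5) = (q - 1)*(q + 1)*(q - 5)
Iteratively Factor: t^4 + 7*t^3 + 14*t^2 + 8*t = (t + 1)*(t^3 + 6*t^2 + 8*t) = (t + 1)*(t + 4)*(t^2 + 2*t) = (t + 1)*(t + 2)*(t + 4)*(t)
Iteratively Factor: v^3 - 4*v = (v + 2)*(v^2 - 2*v) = v*(v + 2)*(v - 2)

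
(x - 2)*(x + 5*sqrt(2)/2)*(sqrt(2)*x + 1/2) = sqrt(2)*x^3 - 2*sqrt(2)*x^2 + 11*x^2/2 - 11*x + 5*sqrt(2)*x/4 - 5*sqrt(2)/2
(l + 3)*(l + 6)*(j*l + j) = j*l^3 + 10*j*l^2 + 27*j*l + 18*j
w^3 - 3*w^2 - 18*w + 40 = (w - 5)*(w - 2)*(w + 4)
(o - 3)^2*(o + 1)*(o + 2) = o^4 - 3*o^3 - 7*o^2 + 15*o + 18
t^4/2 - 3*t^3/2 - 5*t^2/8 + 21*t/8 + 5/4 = (t/2 + 1/2)*(t - 5/2)*(t - 2)*(t + 1/2)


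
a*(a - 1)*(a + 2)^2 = a^4 + 3*a^3 - 4*a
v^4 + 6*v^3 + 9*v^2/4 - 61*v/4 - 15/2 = (v - 3/2)*(v + 1/2)*(v + 2)*(v + 5)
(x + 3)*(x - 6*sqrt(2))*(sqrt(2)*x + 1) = sqrt(2)*x^3 - 11*x^2 + 3*sqrt(2)*x^2 - 33*x - 6*sqrt(2)*x - 18*sqrt(2)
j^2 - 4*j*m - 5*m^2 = (j - 5*m)*(j + m)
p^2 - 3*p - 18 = (p - 6)*(p + 3)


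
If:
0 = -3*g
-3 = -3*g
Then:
No Solution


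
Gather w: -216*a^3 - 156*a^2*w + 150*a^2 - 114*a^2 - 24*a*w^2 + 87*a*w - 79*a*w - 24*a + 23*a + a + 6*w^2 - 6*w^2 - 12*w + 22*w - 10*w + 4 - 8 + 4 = -216*a^3 + 36*a^2 - 24*a*w^2 + w*(-156*a^2 + 8*a)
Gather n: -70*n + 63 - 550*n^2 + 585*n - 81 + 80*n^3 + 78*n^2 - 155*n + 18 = 80*n^3 - 472*n^2 + 360*n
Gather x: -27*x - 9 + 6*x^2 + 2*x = 6*x^2 - 25*x - 9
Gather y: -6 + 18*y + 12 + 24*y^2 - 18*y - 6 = 24*y^2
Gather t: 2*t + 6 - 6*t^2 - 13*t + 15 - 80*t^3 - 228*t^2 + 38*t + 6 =-80*t^3 - 234*t^2 + 27*t + 27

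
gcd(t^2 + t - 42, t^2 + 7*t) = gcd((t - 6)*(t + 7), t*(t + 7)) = t + 7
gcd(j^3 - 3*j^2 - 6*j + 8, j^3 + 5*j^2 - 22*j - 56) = j^2 - 2*j - 8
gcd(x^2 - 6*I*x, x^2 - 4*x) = x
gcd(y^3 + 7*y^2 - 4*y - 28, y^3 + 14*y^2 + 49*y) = y + 7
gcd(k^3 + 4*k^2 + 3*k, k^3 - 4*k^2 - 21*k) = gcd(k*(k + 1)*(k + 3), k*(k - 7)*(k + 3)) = k^2 + 3*k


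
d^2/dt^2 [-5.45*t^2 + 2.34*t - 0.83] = -10.9000000000000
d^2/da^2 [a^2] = 2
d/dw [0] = 0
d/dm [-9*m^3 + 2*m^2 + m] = -27*m^2 + 4*m + 1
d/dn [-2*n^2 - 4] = -4*n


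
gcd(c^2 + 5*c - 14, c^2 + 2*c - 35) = c + 7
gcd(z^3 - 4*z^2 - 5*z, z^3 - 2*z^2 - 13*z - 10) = z^2 - 4*z - 5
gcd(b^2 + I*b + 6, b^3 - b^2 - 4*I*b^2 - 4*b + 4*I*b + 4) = b - 2*I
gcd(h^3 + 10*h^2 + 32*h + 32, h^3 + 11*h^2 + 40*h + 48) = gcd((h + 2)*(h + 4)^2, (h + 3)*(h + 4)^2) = h^2 + 8*h + 16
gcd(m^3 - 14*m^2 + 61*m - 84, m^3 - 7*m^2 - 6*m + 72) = m - 4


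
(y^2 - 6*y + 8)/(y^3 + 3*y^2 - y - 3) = (y^2 - 6*y + 8)/(y^3 + 3*y^2 - y - 3)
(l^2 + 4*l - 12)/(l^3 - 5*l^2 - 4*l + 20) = (l + 6)/(l^2 - 3*l - 10)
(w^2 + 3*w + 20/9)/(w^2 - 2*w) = (w^2 + 3*w + 20/9)/(w*(w - 2))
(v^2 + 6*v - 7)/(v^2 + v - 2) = (v + 7)/(v + 2)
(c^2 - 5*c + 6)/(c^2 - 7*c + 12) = (c - 2)/(c - 4)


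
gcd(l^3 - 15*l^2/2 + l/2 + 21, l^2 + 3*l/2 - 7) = l - 2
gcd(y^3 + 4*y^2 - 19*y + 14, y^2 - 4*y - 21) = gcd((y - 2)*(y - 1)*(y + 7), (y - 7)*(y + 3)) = 1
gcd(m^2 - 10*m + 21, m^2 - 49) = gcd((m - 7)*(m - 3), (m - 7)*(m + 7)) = m - 7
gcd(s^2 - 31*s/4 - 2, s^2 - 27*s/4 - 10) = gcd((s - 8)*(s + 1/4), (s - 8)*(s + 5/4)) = s - 8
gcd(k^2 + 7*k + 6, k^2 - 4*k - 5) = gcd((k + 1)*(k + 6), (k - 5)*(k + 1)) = k + 1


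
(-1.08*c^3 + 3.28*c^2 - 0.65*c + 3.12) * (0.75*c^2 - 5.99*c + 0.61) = -0.81*c^5 + 8.9292*c^4 - 20.7935*c^3 + 8.2343*c^2 - 19.0853*c + 1.9032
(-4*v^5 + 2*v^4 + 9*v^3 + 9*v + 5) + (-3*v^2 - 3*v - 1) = -4*v^5 + 2*v^4 + 9*v^3 - 3*v^2 + 6*v + 4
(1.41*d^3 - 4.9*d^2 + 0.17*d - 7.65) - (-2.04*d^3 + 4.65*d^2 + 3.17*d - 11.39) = 3.45*d^3 - 9.55*d^2 - 3.0*d + 3.74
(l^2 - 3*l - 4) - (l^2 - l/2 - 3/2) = -5*l/2 - 5/2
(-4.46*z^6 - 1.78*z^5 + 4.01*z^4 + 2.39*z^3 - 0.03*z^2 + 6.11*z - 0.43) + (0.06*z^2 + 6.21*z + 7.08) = -4.46*z^6 - 1.78*z^5 + 4.01*z^4 + 2.39*z^3 + 0.03*z^2 + 12.32*z + 6.65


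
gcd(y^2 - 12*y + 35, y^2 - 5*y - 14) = y - 7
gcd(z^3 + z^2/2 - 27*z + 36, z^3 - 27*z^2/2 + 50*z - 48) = z^2 - 11*z/2 + 6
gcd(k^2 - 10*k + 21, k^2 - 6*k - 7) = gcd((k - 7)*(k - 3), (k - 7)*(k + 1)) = k - 7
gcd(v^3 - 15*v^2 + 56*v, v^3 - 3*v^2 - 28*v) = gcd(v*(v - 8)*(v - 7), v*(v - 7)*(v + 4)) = v^2 - 7*v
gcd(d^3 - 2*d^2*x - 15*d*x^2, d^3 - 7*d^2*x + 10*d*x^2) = -d^2 + 5*d*x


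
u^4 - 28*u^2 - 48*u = u*(u - 6)*(u + 2)*(u + 4)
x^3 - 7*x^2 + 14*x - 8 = (x - 4)*(x - 2)*(x - 1)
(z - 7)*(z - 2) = z^2 - 9*z + 14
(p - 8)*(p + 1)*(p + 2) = p^3 - 5*p^2 - 22*p - 16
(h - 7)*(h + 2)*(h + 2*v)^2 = h^4 + 4*h^3*v - 5*h^3 + 4*h^2*v^2 - 20*h^2*v - 14*h^2 - 20*h*v^2 - 56*h*v - 56*v^2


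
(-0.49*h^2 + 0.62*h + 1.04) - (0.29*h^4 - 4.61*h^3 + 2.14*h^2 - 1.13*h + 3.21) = -0.29*h^4 + 4.61*h^3 - 2.63*h^2 + 1.75*h - 2.17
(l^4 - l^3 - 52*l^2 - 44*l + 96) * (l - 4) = l^5 - 5*l^4 - 48*l^3 + 164*l^2 + 272*l - 384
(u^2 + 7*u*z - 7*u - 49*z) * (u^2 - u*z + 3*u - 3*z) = u^4 + 6*u^3*z - 4*u^3 - 7*u^2*z^2 - 24*u^2*z - 21*u^2 + 28*u*z^2 - 126*u*z + 147*z^2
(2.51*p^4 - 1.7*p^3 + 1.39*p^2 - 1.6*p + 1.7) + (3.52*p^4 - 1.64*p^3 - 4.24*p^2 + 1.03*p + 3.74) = 6.03*p^4 - 3.34*p^3 - 2.85*p^2 - 0.57*p + 5.44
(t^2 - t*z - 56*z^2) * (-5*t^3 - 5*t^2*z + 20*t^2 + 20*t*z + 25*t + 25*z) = -5*t^5 + 20*t^4 + 285*t^3*z^2 + 25*t^3 + 280*t^2*z^3 - 1140*t^2*z^2 - 1120*t*z^3 - 1425*t*z^2 - 1400*z^3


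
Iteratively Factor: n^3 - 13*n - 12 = (n + 1)*(n^2 - n - 12) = (n - 4)*(n + 1)*(n + 3)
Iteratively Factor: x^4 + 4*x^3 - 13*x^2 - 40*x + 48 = (x - 1)*(x^3 + 5*x^2 - 8*x - 48) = (x - 1)*(x + 4)*(x^2 + x - 12) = (x - 3)*(x - 1)*(x + 4)*(x + 4)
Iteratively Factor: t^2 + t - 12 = (t + 4)*(t - 3)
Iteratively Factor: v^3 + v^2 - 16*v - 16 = (v + 4)*(v^2 - 3*v - 4) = (v + 1)*(v + 4)*(v - 4)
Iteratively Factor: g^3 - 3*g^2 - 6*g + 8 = (g - 1)*(g^2 - 2*g - 8) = (g - 4)*(g - 1)*(g + 2)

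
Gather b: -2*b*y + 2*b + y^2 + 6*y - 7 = b*(2 - 2*y) + y^2 + 6*y - 7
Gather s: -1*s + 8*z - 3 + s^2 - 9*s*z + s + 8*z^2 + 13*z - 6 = s^2 - 9*s*z + 8*z^2 + 21*z - 9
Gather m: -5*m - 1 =-5*m - 1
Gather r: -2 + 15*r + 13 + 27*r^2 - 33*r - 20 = 27*r^2 - 18*r - 9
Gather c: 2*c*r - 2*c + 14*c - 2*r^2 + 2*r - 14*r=c*(2*r + 12) - 2*r^2 - 12*r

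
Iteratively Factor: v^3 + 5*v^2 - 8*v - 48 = (v + 4)*(v^2 + v - 12) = (v + 4)^2*(v - 3)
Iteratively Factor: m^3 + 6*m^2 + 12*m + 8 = (m + 2)*(m^2 + 4*m + 4) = (m + 2)^2*(m + 2)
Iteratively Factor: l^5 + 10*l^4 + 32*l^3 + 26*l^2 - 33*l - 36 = (l + 1)*(l^4 + 9*l^3 + 23*l^2 + 3*l - 36) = (l + 1)*(l + 4)*(l^3 + 5*l^2 + 3*l - 9) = (l + 1)*(l + 3)*(l + 4)*(l^2 + 2*l - 3) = (l + 1)*(l + 3)^2*(l + 4)*(l - 1)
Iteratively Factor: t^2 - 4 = (t + 2)*(t - 2)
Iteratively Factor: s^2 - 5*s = (s - 5)*(s)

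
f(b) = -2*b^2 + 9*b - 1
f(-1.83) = -24.17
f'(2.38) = -0.52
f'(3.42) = -4.68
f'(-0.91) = 12.64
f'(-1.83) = 16.32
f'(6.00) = -15.00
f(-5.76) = -119.20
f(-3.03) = -46.63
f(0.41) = 2.35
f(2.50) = 9.00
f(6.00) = -19.00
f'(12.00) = -39.00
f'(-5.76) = 32.04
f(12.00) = -181.00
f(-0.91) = -10.85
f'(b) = 9 - 4*b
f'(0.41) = 7.36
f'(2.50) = -1.00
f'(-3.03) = 21.12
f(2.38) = 9.09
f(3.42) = 6.39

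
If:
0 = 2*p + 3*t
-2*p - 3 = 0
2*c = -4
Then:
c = -2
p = -3/2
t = 1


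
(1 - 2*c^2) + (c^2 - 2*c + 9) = -c^2 - 2*c + 10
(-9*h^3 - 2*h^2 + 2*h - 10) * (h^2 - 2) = -9*h^5 - 2*h^4 + 20*h^3 - 6*h^2 - 4*h + 20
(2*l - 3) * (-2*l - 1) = -4*l^2 + 4*l + 3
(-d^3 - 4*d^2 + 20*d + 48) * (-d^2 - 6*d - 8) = d^5 + 10*d^4 + 12*d^3 - 136*d^2 - 448*d - 384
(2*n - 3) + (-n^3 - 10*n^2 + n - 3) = -n^3 - 10*n^2 + 3*n - 6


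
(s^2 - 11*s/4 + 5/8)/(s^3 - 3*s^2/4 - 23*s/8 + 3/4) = (2*s - 5)/(2*s^2 - s - 6)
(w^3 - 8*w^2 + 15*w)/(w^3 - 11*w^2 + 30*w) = (w - 3)/(w - 6)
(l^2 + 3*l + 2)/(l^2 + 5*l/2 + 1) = 2*(l + 1)/(2*l + 1)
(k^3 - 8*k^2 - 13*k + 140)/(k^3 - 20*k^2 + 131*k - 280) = (k + 4)/(k - 8)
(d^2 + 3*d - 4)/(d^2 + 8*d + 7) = (d^2 + 3*d - 4)/(d^2 + 8*d + 7)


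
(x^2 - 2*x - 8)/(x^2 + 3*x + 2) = (x - 4)/(x + 1)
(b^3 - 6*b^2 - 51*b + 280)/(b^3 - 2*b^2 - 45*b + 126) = (b^2 - 13*b + 40)/(b^2 - 9*b + 18)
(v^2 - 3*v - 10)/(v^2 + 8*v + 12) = (v - 5)/(v + 6)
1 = 1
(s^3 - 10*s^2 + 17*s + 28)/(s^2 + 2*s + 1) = (s^2 - 11*s + 28)/(s + 1)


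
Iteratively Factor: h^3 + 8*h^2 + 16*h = (h + 4)*(h^2 + 4*h) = h*(h + 4)*(h + 4)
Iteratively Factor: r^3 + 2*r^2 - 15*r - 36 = (r + 3)*(r^2 - r - 12) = (r - 4)*(r + 3)*(r + 3)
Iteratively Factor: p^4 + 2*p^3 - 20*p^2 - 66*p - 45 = (p + 1)*(p^3 + p^2 - 21*p - 45) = (p + 1)*(p + 3)*(p^2 - 2*p - 15) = (p + 1)*(p + 3)^2*(p - 5)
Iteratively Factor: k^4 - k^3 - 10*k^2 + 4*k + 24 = (k - 3)*(k^3 + 2*k^2 - 4*k - 8) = (k - 3)*(k + 2)*(k^2 - 4) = (k - 3)*(k + 2)^2*(k - 2)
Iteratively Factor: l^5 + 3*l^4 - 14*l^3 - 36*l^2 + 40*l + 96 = (l + 2)*(l^4 + l^3 - 16*l^2 - 4*l + 48) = (l + 2)*(l + 4)*(l^3 - 3*l^2 - 4*l + 12) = (l + 2)^2*(l + 4)*(l^2 - 5*l + 6) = (l - 2)*(l + 2)^2*(l + 4)*(l - 3)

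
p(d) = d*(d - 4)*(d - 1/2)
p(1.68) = -4.60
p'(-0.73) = 10.17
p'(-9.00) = 326.00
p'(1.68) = -4.65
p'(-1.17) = 16.64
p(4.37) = 6.26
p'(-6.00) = 164.00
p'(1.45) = -4.74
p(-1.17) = -10.10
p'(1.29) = -4.62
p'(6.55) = 71.76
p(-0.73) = -4.25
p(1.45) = -3.51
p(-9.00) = -1111.50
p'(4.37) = 19.96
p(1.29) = -2.76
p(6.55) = 101.05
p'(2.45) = -2.04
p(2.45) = -7.41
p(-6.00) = -390.00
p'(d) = d*(d - 4) + d*(d - 1/2) + (d - 4)*(d - 1/2)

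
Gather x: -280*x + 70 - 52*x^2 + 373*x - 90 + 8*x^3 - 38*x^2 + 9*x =8*x^3 - 90*x^2 + 102*x - 20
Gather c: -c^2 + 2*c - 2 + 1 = -c^2 + 2*c - 1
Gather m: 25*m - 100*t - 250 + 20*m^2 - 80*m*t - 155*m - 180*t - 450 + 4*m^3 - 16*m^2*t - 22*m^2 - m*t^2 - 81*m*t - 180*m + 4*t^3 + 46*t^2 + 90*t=4*m^3 + m^2*(-16*t - 2) + m*(-t^2 - 161*t - 310) + 4*t^3 + 46*t^2 - 190*t - 700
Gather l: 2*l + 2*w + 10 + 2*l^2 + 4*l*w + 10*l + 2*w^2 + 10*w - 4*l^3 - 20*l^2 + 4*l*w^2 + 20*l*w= -4*l^3 - 18*l^2 + l*(4*w^2 + 24*w + 12) + 2*w^2 + 12*w + 10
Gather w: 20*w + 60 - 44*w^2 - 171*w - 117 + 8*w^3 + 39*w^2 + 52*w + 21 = 8*w^3 - 5*w^2 - 99*w - 36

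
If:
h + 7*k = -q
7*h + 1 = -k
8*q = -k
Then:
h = -55/377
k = 8/377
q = -1/377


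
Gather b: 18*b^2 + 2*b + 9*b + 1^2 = 18*b^2 + 11*b + 1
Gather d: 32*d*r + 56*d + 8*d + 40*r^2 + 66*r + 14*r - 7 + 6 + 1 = d*(32*r + 64) + 40*r^2 + 80*r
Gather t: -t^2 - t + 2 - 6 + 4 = -t^2 - t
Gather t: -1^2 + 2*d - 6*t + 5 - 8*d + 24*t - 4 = -6*d + 18*t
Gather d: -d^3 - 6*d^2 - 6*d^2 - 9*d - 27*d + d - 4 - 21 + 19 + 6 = -d^3 - 12*d^2 - 35*d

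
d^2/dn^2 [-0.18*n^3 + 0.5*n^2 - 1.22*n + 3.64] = 1.0 - 1.08*n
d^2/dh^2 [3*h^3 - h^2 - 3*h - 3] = 18*h - 2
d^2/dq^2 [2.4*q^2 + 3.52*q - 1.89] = 4.80000000000000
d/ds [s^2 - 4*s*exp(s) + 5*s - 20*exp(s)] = -4*s*exp(s) + 2*s - 24*exp(s) + 5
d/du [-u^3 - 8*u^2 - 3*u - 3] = -3*u^2 - 16*u - 3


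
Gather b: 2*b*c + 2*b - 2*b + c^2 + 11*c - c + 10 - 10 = 2*b*c + c^2 + 10*c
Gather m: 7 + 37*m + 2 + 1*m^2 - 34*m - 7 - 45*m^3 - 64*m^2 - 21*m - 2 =-45*m^3 - 63*m^2 - 18*m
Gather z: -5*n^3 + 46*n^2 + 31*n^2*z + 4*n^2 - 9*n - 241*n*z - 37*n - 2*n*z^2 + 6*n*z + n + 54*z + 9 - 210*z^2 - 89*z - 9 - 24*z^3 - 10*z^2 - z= -5*n^3 + 50*n^2 - 45*n - 24*z^3 + z^2*(-2*n - 220) + z*(31*n^2 - 235*n - 36)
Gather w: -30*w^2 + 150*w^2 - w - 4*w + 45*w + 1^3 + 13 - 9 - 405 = 120*w^2 + 40*w - 400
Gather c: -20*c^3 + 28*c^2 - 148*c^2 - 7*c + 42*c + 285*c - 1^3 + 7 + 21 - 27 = -20*c^3 - 120*c^2 + 320*c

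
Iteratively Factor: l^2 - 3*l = (l - 3)*(l)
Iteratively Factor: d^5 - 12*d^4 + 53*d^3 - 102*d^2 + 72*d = (d - 3)*(d^4 - 9*d^3 + 26*d^2 - 24*d) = (d - 3)^2*(d^3 - 6*d^2 + 8*d) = (d - 3)^2*(d - 2)*(d^2 - 4*d) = (d - 4)*(d - 3)^2*(d - 2)*(d)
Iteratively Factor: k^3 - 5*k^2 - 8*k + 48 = (k - 4)*(k^2 - k - 12) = (k - 4)*(k + 3)*(k - 4)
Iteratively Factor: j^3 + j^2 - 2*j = (j)*(j^2 + j - 2) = j*(j + 2)*(j - 1)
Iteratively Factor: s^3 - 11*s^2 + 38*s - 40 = (s - 4)*(s^2 - 7*s + 10) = (s - 5)*(s - 4)*(s - 2)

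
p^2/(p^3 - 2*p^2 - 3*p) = p/(p^2 - 2*p - 3)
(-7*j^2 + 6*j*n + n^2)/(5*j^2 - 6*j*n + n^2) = (-7*j - n)/(5*j - n)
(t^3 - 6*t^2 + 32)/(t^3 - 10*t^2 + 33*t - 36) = (t^2 - 2*t - 8)/(t^2 - 6*t + 9)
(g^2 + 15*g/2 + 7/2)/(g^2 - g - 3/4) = 2*(g + 7)/(2*g - 3)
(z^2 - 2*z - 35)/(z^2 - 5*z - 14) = (z + 5)/(z + 2)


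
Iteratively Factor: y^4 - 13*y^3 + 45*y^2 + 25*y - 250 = (y - 5)*(y^3 - 8*y^2 + 5*y + 50) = (y - 5)^2*(y^2 - 3*y - 10) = (y - 5)^2*(y + 2)*(y - 5)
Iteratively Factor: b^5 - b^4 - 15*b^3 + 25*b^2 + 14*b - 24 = (b - 2)*(b^4 + b^3 - 13*b^2 - b + 12) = (b - 3)*(b - 2)*(b^3 + 4*b^2 - b - 4) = (b - 3)*(b - 2)*(b + 1)*(b^2 + 3*b - 4) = (b - 3)*(b - 2)*(b - 1)*(b + 1)*(b + 4)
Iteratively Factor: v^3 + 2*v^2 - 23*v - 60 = (v + 4)*(v^2 - 2*v - 15) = (v - 5)*(v + 4)*(v + 3)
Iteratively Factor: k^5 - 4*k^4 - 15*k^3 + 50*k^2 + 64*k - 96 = (k + 3)*(k^4 - 7*k^3 + 6*k^2 + 32*k - 32) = (k - 4)*(k + 3)*(k^3 - 3*k^2 - 6*k + 8) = (k - 4)^2*(k + 3)*(k^2 + k - 2) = (k - 4)^2*(k + 2)*(k + 3)*(k - 1)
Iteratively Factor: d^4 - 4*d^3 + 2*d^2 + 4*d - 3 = (d - 1)*(d^3 - 3*d^2 - d + 3) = (d - 1)*(d + 1)*(d^2 - 4*d + 3) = (d - 3)*(d - 1)*(d + 1)*(d - 1)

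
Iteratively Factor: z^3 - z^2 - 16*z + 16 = (z + 4)*(z^2 - 5*z + 4) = (z - 4)*(z + 4)*(z - 1)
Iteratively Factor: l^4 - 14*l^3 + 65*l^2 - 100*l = (l - 4)*(l^3 - 10*l^2 + 25*l) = (l - 5)*(l - 4)*(l^2 - 5*l) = (l - 5)^2*(l - 4)*(l)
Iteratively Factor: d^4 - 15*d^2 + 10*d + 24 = (d - 2)*(d^3 + 2*d^2 - 11*d - 12) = (d - 3)*(d - 2)*(d^2 + 5*d + 4) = (d - 3)*(d - 2)*(d + 4)*(d + 1)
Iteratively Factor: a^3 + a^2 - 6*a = (a - 2)*(a^2 + 3*a) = (a - 2)*(a + 3)*(a)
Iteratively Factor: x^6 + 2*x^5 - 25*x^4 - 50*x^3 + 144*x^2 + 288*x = (x + 4)*(x^5 - 2*x^4 - 17*x^3 + 18*x^2 + 72*x) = x*(x + 4)*(x^4 - 2*x^3 - 17*x^2 + 18*x + 72) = x*(x + 2)*(x + 4)*(x^3 - 4*x^2 - 9*x + 36) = x*(x - 4)*(x + 2)*(x + 4)*(x^2 - 9) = x*(x - 4)*(x - 3)*(x + 2)*(x + 4)*(x + 3)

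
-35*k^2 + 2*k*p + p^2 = (-5*k + p)*(7*k + p)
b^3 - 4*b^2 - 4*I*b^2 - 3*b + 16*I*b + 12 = (b - 4)*(b - 3*I)*(b - I)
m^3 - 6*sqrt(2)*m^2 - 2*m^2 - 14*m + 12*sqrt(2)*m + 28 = (m - 2)*(m - 7*sqrt(2))*(m + sqrt(2))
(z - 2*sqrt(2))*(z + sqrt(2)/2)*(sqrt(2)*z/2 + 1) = sqrt(2)*z^3/2 - z^2/2 - 5*sqrt(2)*z/2 - 2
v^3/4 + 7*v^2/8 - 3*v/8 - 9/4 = (v/4 + 1/2)*(v - 3/2)*(v + 3)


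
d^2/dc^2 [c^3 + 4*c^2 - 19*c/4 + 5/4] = 6*c + 8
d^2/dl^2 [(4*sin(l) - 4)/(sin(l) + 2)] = 12*(sin(l)^2 - 2*sin(l) - 2)/(sin(l) + 2)^3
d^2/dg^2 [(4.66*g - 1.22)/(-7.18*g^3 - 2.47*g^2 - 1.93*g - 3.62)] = (-1441.405104*g^5 + 258.86772*g^4 + 418.469972*g^3 + 1599.545028*g^2 + 94.638204*g + 52.386852)/(370.146232*g^9 + 382.003284*g^8 + 429.901782*g^7 + 780.294955*g^6 + 500.754069*g^5 + 394.840011*g^4 + 392.999245*g^3 + 137.556018*g^2 + 75.874476*g + 47.437928)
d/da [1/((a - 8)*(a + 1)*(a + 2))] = (-(a - 8)*(a + 1) - (a - 8)*(a + 2) - (a + 1)*(a + 2))/((a - 8)^2*(a + 1)^2*(a + 2)^2)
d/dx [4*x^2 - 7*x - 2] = 8*x - 7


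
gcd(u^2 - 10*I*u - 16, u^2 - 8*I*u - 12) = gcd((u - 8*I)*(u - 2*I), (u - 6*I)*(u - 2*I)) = u - 2*I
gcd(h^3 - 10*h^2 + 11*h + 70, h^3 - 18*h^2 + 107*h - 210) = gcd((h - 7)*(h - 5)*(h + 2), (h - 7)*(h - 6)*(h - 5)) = h^2 - 12*h + 35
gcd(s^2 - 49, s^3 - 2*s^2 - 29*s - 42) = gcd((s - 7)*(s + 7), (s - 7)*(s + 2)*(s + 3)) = s - 7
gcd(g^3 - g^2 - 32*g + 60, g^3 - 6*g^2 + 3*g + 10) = g^2 - 7*g + 10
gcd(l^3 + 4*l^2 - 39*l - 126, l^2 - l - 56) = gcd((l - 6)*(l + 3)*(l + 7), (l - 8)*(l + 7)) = l + 7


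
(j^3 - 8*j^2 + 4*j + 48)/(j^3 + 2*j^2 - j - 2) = (j^2 - 10*j + 24)/(j^2 - 1)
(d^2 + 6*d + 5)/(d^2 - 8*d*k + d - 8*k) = (d + 5)/(d - 8*k)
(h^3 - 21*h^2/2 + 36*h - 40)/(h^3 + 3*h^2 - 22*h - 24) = (h^2 - 13*h/2 + 10)/(h^2 + 7*h + 6)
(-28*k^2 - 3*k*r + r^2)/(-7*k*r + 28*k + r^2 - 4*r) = (4*k + r)/(r - 4)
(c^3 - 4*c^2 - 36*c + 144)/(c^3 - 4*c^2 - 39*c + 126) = (c^2 - 10*c + 24)/(c^2 - 10*c + 21)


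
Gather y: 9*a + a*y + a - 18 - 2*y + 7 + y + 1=10*a + y*(a - 1) - 10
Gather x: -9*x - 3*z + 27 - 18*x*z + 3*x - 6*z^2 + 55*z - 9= x*(-18*z - 6) - 6*z^2 + 52*z + 18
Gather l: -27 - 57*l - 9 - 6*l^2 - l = -6*l^2 - 58*l - 36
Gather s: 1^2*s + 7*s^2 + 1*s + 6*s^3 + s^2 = 6*s^3 + 8*s^2 + 2*s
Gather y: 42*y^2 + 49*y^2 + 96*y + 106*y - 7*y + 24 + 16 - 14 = 91*y^2 + 195*y + 26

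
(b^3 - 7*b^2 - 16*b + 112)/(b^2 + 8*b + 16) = (b^2 - 11*b + 28)/(b + 4)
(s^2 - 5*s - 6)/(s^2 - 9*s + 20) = (s^2 - 5*s - 6)/(s^2 - 9*s + 20)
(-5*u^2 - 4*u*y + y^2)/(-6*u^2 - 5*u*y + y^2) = (-5*u + y)/(-6*u + y)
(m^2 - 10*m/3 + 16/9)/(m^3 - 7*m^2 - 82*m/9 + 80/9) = (3*m - 8)/(3*m^2 - 19*m - 40)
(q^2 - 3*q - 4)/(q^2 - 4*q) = (q + 1)/q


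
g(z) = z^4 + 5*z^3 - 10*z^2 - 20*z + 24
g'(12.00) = 8812.00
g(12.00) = 27720.00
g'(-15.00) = -9845.00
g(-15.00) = 31824.00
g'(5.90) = 1205.67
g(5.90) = 1796.53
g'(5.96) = 1240.46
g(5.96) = 1869.91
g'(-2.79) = 65.69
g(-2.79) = -46.04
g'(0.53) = -25.79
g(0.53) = 11.41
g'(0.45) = -25.60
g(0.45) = 13.47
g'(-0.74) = 1.39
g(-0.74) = 31.60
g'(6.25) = 1417.50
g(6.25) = 2254.96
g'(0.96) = -21.84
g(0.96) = 0.86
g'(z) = 4*z^3 + 15*z^2 - 20*z - 20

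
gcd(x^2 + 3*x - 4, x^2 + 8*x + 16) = x + 4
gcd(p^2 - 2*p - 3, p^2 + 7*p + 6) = p + 1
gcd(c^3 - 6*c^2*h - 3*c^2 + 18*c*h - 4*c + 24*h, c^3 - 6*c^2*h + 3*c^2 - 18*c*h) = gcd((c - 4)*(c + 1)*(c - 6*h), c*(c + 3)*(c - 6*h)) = c - 6*h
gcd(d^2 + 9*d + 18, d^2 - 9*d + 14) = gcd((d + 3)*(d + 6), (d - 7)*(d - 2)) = 1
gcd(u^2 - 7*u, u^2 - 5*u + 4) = 1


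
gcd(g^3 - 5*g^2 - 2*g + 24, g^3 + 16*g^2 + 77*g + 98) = g + 2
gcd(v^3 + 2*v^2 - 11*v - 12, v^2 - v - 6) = v - 3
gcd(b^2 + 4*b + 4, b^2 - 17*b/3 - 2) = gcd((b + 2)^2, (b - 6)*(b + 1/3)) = 1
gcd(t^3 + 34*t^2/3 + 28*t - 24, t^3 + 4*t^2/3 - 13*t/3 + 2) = t - 2/3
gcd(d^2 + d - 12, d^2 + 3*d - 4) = d + 4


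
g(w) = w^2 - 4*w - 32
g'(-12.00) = -28.00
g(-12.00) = 160.00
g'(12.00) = 20.00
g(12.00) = 64.00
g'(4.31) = 4.62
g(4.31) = -30.66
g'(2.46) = 0.92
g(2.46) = -35.79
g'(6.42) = 8.84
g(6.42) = -16.46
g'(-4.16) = -12.32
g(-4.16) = 1.95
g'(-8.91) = -21.82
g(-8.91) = 83.03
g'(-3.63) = -11.26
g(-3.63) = -4.30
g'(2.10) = 0.20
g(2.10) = -35.99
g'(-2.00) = -8.00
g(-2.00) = -20.00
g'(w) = 2*w - 4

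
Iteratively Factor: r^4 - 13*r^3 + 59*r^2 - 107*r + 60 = (r - 5)*(r^3 - 8*r^2 + 19*r - 12) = (r - 5)*(r - 3)*(r^2 - 5*r + 4) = (r - 5)*(r - 3)*(r - 1)*(r - 4)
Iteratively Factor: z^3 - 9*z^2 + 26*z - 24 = (z - 2)*(z^2 - 7*z + 12) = (z - 3)*(z - 2)*(z - 4)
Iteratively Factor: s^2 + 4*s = (s)*(s + 4)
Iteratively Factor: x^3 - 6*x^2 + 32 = (x + 2)*(x^2 - 8*x + 16) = (x - 4)*(x + 2)*(x - 4)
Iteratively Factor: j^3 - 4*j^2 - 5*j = (j)*(j^2 - 4*j - 5) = j*(j + 1)*(j - 5)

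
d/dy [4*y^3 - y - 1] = 12*y^2 - 1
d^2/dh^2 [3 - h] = 0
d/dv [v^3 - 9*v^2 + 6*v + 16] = 3*v^2 - 18*v + 6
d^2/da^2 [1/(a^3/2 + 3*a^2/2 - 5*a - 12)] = 4*(-3*(a + 1)*(a^3 + 3*a^2 - 10*a - 24) + (3*a^2 + 6*a - 10)^2)/(a^3 + 3*a^2 - 10*a - 24)^3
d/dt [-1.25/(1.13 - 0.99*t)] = -1.2375/(0.99*t - 1.13)^2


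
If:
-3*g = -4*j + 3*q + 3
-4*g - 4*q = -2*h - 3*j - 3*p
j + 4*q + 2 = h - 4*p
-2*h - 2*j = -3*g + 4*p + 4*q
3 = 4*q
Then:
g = -38/3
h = -445/48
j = -131/16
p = -73/48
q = 3/4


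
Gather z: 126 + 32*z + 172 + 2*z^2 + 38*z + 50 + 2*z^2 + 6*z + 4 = 4*z^2 + 76*z + 352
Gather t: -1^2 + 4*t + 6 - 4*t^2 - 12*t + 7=-4*t^2 - 8*t + 12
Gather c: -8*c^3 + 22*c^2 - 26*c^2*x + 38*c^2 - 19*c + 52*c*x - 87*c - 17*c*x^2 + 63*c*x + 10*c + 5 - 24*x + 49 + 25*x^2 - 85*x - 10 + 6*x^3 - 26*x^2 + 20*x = -8*c^3 + c^2*(60 - 26*x) + c*(-17*x^2 + 115*x - 96) + 6*x^3 - x^2 - 89*x + 44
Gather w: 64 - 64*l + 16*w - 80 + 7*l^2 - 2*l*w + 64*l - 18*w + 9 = 7*l^2 + w*(-2*l - 2) - 7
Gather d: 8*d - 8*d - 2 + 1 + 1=0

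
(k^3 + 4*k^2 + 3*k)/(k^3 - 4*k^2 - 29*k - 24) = k/(k - 8)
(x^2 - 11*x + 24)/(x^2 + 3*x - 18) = (x - 8)/(x + 6)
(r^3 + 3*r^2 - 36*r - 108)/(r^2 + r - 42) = (r^2 + 9*r + 18)/(r + 7)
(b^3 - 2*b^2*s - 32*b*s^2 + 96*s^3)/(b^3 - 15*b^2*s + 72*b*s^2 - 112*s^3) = (-b - 6*s)/(-b + 7*s)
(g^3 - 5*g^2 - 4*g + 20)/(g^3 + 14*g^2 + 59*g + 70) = (g^2 - 7*g + 10)/(g^2 + 12*g + 35)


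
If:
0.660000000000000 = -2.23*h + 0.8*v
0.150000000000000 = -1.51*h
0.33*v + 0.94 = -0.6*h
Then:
No Solution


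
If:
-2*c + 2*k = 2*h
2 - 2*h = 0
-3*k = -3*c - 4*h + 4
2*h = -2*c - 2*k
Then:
No Solution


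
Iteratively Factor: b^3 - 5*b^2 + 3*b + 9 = (b - 3)*(b^2 - 2*b - 3) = (b - 3)^2*(b + 1)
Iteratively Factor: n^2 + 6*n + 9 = (n + 3)*(n + 3)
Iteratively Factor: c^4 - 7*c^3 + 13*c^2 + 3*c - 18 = (c - 3)*(c^3 - 4*c^2 + c + 6) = (c - 3)*(c - 2)*(c^2 - 2*c - 3) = (c - 3)*(c - 2)*(c + 1)*(c - 3)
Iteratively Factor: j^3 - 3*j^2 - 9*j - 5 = (j + 1)*(j^2 - 4*j - 5) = (j + 1)^2*(j - 5)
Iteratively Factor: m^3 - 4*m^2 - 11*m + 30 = (m + 3)*(m^2 - 7*m + 10) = (m - 5)*(m + 3)*(m - 2)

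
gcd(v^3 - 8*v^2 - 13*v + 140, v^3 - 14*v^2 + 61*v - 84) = v - 7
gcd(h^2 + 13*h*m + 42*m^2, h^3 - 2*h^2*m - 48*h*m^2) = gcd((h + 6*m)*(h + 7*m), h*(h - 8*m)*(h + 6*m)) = h + 6*m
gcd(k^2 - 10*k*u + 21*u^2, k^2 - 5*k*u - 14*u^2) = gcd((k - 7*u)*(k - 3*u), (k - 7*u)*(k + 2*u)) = -k + 7*u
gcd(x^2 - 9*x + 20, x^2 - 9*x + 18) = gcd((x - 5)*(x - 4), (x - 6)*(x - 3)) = 1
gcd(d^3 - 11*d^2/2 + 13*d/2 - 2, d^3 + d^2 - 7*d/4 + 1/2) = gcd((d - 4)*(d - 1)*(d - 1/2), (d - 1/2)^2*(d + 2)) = d - 1/2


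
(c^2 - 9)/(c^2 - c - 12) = (c - 3)/(c - 4)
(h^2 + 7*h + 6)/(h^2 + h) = (h + 6)/h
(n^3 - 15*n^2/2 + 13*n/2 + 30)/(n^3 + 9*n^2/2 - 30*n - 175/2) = (2*n^2 - 5*n - 12)/(2*n^2 + 19*n + 35)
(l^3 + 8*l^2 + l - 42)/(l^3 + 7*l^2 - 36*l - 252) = (l^2 + l - 6)/(l^2 - 36)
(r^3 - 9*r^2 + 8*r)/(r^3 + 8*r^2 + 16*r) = (r^2 - 9*r + 8)/(r^2 + 8*r + 16)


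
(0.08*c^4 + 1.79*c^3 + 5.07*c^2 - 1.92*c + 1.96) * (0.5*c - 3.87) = 0.04*c^5 + 0.5854*c^4 - 4.3923*c^3 - 20.5809*c^2 + 8.4104*c - 7.5852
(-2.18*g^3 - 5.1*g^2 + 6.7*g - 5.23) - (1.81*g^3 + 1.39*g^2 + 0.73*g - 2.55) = -3.99*g^3 - 6.49*g^2 + 5.97*g - 2.68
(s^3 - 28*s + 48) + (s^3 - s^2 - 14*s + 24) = 2*s^3 - s^2 - 42*s + 72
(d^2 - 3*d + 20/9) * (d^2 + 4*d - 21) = d^4 + d^3 - 277*d^2/9 + 647*d/9 - 140/3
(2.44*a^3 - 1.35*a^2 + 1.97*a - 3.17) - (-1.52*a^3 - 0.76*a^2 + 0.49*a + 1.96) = 3.96*a^3 - 0.59*a^2 + 1.48*a - 5.13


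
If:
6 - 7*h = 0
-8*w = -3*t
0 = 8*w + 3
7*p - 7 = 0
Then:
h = 6/7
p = 1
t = -1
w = -3/8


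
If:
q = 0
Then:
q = 0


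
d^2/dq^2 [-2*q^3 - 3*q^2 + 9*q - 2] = -12*q - 6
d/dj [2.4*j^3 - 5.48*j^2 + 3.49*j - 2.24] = 7.2*j^2 - 10.96*j + 3.49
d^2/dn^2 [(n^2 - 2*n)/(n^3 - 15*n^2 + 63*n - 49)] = 2*(n^4 + 8*n^3 - 36*n^2 + 68*n - 77)/(n^7 - 31*n^6 + 381*n^5 - 2339*n^4 + 7427*n^3 - 11613*n^2 + 8575*n - 2401)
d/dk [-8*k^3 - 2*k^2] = 4*k*(-6*k - 1)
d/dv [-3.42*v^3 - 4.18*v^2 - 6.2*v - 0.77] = -10.26*v^2 - 8.36*v - 6.2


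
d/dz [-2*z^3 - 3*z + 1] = -6*z^2 - 3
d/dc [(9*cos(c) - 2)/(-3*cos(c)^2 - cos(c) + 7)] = (27*sin(c)^2 + 12*cos(c) - 88)*sin(c)/(3*cos(c)^2 + cos(c) - 7)^2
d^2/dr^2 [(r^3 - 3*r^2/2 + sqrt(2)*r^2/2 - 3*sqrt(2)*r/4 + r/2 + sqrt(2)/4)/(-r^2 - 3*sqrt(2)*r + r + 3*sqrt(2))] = 5*(-12 - sqrt(2))/(2*(r^3 + 9*sqrt(2)*r^2 + 54*r + 54*sqrt(2)))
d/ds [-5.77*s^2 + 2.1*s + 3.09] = 2.1 - 11.54*s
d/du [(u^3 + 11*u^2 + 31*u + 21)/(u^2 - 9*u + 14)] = (u^4 - 18*u^3 - 88*u^2 + 266*u + 623)/(u^4 - 18*u^3 + 109*u^2 - 252*u + 196)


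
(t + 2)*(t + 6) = t^2 + 8*t + 12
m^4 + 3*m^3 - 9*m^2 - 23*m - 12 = (m - 3)*(m + 1)^2*(m + 4)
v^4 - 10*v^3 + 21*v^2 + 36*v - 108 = (v - 6)*(v - 3)^2*(v + 2)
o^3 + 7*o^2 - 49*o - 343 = (o - 7)*(o + 7)^2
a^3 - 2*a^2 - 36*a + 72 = (a - 6)*(a - 2)*(a + 6)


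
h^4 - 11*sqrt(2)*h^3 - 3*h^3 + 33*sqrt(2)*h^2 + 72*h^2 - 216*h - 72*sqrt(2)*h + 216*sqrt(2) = (h - 3)*(h - 6*sqrt(2))*(h - 3*sqrt(2))*(h - 2*sqrt(2))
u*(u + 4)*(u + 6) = u^3 + 10*u^2 + 24*u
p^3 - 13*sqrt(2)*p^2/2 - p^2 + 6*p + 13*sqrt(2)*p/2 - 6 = (p - 1)*(p - 6*sqrt(2))*(p - sqrt(2)/2)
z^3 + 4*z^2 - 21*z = z*(z - 3)*(z + 7)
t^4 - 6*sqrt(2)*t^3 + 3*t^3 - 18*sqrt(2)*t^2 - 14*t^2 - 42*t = t*(t + 3)*(t - 7*sqrt(2))*(t + sqrt(2))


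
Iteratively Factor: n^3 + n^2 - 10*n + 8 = (n + 4)*(n^2 - 3*n + 2) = (n - 1)*(n + 4)*(n - 2)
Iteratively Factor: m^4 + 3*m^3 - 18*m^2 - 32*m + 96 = (m + 4)*(m^3 - m^2 - 14*m + 24) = (m + 4)^2*(m^2 - 5*m + 6) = (m - 3)*(m + 4)^2*(m - 2)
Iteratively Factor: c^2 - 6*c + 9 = (c - 3)*(c - 3)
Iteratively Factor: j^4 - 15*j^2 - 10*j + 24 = (j - 1)*(j^3 + j^2 - 14*j - 24) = (j - 1)*(j + 3)*(j^2 - 2*j - 8) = (j - 1)*(j + 2)*(j + 3)*(j - 4)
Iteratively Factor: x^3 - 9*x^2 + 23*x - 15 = (x - 1)*(x^2 - 8*x + 15) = (x - 3)*(x - 1)*(x - 5)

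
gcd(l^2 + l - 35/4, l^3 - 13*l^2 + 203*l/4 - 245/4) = l - 5/2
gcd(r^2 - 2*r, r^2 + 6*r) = r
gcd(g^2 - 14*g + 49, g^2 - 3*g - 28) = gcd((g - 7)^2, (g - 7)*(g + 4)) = g - 7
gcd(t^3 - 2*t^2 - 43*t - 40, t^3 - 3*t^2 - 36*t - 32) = t^2 - 7*t - 8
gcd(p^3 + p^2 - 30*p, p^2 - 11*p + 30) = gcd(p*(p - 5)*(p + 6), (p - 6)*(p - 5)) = p - 5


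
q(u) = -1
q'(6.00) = 0.00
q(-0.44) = -1.00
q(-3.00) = -1.00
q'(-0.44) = 0.00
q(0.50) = -1.00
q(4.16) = -1.00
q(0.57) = -1.00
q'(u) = 0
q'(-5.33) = 0.00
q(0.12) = -1.00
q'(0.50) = 0.00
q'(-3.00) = 0.00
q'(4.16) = 0.00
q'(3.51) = 0.00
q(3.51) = -1.00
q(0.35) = -1.00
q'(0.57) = 0.00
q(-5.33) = -1.00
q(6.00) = -1.00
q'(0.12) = 0.00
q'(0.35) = 0.00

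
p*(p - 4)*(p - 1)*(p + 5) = p^4 - 21*p^2 + 20*p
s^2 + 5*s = s*(s + 5)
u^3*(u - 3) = u^4 - 3*u^3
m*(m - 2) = m^2 - 2*m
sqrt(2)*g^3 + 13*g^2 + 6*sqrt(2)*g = g*(g + 6*sqrt(2))*(sqrt(2)*g + 1)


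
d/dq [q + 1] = 1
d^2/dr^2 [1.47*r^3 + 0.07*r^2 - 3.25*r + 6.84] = 8.82*r + 0.14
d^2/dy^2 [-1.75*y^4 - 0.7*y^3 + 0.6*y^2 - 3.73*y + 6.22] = -21.0*y^2 - 4.2*y + 1.2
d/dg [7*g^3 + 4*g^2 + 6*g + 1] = 21*g^2 + 8*g + 6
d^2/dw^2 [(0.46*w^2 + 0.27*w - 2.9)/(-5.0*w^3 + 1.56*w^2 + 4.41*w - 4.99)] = (-23.0*w^6 - 40.5*w^5 + 821.778*w^4 - 208.133912*w^3 - 281.972304*w^2 - 327.035688*w + 123.157222)/(125.0*w^9 - 117.0*w^8 - 294.246*w^7 + 576.841584*w^6 + 25.992972*w^5 - 714.763116*w^4 + 493.710603*w^3 + 174.605589*w^2 - 329.428323*w + 124.251499)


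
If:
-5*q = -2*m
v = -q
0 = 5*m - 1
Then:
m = 1/5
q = 2/25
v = -2/25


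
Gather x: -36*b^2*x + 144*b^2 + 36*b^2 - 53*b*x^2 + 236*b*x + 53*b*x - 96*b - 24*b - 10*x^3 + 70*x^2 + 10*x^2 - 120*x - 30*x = 180*b^2 - 120*b - 10*x^3 + x^2*(80 - 53*b) + x*(-36*b^2 + 289*b - 150)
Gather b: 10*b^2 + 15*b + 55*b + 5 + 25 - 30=10*b^2 + 70*b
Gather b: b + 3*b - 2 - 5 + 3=4*b - 4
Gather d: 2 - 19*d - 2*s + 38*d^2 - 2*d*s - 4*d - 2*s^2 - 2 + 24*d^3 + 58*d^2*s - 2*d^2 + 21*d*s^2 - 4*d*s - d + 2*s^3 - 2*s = 24*d^3 + d^2*(58*s + 36) + d*(21*s^2 - 6*s - 24) + 2*s^3 - 2*s^2 - 4*s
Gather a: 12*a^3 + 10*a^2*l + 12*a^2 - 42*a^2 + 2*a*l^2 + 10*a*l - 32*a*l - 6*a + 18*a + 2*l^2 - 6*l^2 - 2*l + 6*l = 12*a^3 + a^2*(10*l - 30) + a*(2*l^2 - 22*l + 12) - 4*l^2 + 4*l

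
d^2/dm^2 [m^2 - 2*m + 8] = 2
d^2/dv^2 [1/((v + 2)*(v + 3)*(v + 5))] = 2*(6*v^4 + 80*v^3 + 393*v^2 + 840*v + 661)/(v^9 + 30*v^8 + 393*v^7 + 2950*v^6 + 13983*v^5 + 43410*v^4 + 88291*v^3 + 113490*v^2 + 83700*v + 27000)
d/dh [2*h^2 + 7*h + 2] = 4*h + 7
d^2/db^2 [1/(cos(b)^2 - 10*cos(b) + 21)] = (-8*sin(b)^4 + 36*sin(b)^2 - 495*cos(b) + 15*cos(3*b) + 288)/(2*(cos(b) - 7)^3*(cos(b) - 3)^3)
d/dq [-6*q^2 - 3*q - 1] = -12*q - 3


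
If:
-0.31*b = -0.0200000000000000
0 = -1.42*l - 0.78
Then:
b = 0.06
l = -0.55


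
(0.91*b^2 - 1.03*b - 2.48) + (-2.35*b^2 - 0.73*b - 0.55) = -1.44*b^2 - 1.76*b - 3.03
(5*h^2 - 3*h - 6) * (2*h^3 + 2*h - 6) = 10*h^5 - 6*h^4 - 2*h^3 - 36*h^2 + 6*h + 36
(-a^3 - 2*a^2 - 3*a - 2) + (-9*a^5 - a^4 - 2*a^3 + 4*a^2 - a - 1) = -9*a^5 - a^4 - 3*a^3 + 2*a^2 - 4*a - 3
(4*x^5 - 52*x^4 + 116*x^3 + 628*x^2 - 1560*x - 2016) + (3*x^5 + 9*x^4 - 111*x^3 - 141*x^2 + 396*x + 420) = 7*x^5 - 43*x^4 + 5*x^3 + 487*x^2 - 1164*x - 1596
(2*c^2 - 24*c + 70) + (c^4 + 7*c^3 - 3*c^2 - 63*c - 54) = c^4 + 7*c^3 - c^2 - 87*c + 16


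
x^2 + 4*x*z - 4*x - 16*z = (x - 4)*(x + 4*z)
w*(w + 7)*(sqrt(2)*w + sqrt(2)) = sqrt(2)*w^3 + 8*sqrt(2)*w^2 + 7*sqrt(2)*w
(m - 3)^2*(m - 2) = m^3 - 8*m^2 + 21*m - 18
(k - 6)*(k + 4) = k^2 - 2*k - 24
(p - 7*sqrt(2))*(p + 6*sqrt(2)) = p^2 - sqrt(2)*p - 84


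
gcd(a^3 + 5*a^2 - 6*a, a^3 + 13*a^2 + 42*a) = a^2 + 6*a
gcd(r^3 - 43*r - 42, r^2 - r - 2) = r + 1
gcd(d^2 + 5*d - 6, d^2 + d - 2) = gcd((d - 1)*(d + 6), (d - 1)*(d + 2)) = d - 1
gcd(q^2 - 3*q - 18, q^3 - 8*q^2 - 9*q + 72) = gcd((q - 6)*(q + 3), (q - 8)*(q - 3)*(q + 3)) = q + 3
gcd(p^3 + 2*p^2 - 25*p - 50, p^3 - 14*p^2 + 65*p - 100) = p - 5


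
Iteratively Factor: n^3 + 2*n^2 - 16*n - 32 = (n + 2)*(n^2 - 16) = (n - 4)*(n + 2)*(n + 4)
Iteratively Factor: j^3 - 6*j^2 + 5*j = (j)*(j^2 - 6*j + 5) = j*(j - 1)*(j - 5)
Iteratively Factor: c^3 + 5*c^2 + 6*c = (c + 3)*(c^2 + 2*c) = c*(c + 3)*(c + 2)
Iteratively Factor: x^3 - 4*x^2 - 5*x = (x - 5)*(x^2 + x) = (x - 5)*(x + 1)*(x)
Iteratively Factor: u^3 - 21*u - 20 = (u - 5)*(u^2 + 5*u + 4) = (u - 5)*(u + 1)*(u + 4)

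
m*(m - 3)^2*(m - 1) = m^4 - 7*m^3 + 15*m^2 - 9*m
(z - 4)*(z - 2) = z^2 - 6*z + 8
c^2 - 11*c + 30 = (c - 6)*(c - 5)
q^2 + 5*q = q*(q + 5)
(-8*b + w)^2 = 64*b^2 - 16*b*w + w^2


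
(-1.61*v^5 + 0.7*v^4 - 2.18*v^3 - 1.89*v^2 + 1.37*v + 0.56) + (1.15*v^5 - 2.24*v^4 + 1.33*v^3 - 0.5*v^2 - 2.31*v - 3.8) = -0.46*v^5 - 1.54*v^4 - 0.85*v^3 - 2.39*v^2 - 0.94*v - 3.24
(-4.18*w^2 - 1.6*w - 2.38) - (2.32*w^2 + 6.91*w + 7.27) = -6.5*w^2 - 8.51*w - 9.65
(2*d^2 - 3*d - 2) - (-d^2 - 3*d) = 3*d^2 - 2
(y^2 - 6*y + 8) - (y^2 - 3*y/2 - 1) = 9 - 9*y/2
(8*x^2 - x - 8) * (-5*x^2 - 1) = -40*x^4 + 5*x^3 + 32*x^2 + x + 8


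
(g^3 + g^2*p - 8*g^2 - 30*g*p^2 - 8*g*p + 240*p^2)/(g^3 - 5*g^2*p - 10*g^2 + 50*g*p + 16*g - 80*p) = (g + 6*p)/(g - 2)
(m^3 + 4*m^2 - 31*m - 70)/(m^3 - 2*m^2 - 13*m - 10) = (m + 7)/(m + 1)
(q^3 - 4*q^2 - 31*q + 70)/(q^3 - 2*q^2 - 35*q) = (q - 2)/q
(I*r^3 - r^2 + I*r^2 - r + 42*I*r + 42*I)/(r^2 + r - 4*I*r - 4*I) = (I*r^2 - r + 42*I)/(r - 4*I)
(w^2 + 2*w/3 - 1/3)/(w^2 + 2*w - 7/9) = 3*(w + 1)/(3*w + 7)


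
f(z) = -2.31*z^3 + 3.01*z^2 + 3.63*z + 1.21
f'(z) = -6.93*z^2 + 6.02*z + 3.63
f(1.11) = 5.79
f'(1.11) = 1.77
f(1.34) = 5.92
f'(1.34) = -0.75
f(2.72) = -13.13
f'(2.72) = -31.27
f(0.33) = 2.65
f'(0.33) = 4.86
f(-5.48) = 451.86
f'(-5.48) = -237.47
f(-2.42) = 42.79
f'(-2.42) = -51.52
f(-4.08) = 193.39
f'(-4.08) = -136.29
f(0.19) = 1.99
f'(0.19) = 4.52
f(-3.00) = 79.78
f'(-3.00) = -76.80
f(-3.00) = 79.78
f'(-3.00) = -76.80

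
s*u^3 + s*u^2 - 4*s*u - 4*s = (u - 2)*(u + 2)*(s*u + s)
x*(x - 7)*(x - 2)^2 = x^4 - 11*x^3 + 32*x^2 - 28*x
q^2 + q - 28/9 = (q - 4/3)*(q + 7/3)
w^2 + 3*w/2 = w*(w + 3/2)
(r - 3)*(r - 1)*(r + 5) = r^3 + r^2 - 17*r + 15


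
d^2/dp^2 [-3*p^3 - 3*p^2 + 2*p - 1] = -18*p - 6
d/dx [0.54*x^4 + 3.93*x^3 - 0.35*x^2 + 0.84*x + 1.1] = 2.16*x^3 + 11.79*x^2 - 0.7*x + 0.84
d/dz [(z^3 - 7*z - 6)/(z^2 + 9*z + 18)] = (z^4 + 18*z^3 + 61*z^2 + 12*z - 72)/(z^4 + 18*z^3 + 117*z^2 + 324*z + 324)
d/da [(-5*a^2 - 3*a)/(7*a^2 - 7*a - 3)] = (56*a^2 + 30*a + 9)/(49*a^4 - 98*a^3 + 7*a^2 + 42*a + 9)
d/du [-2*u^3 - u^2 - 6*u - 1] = -6*u^2 - 2*u - 6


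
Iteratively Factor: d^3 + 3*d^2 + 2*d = (d + 1)*(d^2 + 2*d) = (d + 1)*(d + 2)*(d)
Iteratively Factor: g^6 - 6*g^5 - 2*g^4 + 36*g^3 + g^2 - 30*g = (g - 5)*(g^5 - g^4 - 7*g^3 + g^2 + 6*g) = (g - 5)*(g + 1)*(g^4 - 2*g^3 - 5*g^2 + 6*g) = (g - 5)*(g - 3)*(g + 1)*(g^3 + g^2 - 2*g) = g*(g - 5)*(g - 3)*(g + 1)*(g^2 + g - 2) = g*(g - 5)*(g - 3)*(g + 1)*(g + 2)*(g - 1)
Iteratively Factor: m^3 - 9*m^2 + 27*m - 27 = (m - 3)*(m^2 - 6*m + 9) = (m - 3)^2*(m - 3)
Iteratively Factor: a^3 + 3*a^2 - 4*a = (a)*(a^2 + 3*a - 4) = a*(a - 1)*(a + 4)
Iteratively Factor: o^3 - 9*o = (o + 3)*(o^2 - 3*o) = o*(o + 3)*(o - 3)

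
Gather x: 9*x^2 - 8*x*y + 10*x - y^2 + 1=9*x^2 + x*(10 - 8*y) - y^2 + 1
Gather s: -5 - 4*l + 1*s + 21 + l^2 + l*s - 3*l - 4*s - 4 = l^2 - 7*l + s*(l - 3) + 12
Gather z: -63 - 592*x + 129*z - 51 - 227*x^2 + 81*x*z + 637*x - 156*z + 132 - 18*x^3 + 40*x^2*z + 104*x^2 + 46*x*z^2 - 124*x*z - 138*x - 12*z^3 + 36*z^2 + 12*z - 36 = -18*x^3 - 123*x^2 - 93*x - 12*z^3 + z^2*(46*x + 36) + z*(40*x^2 - 43*x - 15) - 18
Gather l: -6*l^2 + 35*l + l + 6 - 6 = -6*l^2 + 36*l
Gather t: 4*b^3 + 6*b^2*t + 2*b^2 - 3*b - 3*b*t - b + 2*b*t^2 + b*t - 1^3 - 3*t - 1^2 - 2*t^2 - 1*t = 4*b^3 + 2*b^2 - 4*b + t^2*(2*b - 2) + t*(6*b^2 - 2*b - 4) - 2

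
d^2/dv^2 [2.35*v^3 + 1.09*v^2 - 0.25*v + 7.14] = 14.1*v + 2.18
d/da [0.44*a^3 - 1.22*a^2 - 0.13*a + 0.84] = 1.32*a^2 - 2.44*a - 0.13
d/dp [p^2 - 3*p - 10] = 2*p - 3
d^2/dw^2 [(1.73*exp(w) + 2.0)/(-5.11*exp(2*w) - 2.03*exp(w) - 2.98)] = (-45.173933*exp(4*w) - 190.950991*exp(3*w) + 95.824764*exp(2*w) + 124.046062*exp(w) - 3.264292)*exp(w)/(133.432831*exp(6*w) + 159.022689*exp(5*w) + 296.615571*exp(4*w) + 193.840031*exp(3*w) + 172.977378*exp(2*w) + 54.081636*exp(w) + 26.463592)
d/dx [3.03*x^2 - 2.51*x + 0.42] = 6.06*x - 2.51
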